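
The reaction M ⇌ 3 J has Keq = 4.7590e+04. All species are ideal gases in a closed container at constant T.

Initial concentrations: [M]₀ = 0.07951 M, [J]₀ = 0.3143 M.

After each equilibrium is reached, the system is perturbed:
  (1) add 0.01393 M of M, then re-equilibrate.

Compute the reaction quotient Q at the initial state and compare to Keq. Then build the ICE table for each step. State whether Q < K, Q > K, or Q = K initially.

Q₀ = 0.3905; Q < K (proceeds forward)

Q₀ = 0.3905 vs Keq = 4.7590e+04 ⇒ Q<K, forward
Step 1:
                   M          J
  init       0.07951     0.3143
  Δ         -0.07951     0.2385
  eq      3.5500e-06     0.5528
  solve Keq expr → x = 0.07951; check Q = 4.7590e+04
Then add 0.01393 M of M.
Step 2:
                   M          J
  init       0.01393     0.5528
  Δ         -0.01393    0.04179
  eq      4.4175e-06     0.5946
  solve Keq expr → x = 0.01393; check Q = 4.7590e+04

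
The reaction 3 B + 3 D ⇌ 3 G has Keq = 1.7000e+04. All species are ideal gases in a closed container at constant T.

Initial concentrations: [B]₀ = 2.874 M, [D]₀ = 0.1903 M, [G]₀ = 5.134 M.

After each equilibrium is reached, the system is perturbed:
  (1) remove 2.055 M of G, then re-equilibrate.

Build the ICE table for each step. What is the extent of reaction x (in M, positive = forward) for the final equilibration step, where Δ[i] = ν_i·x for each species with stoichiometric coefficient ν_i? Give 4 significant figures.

x = 0.009372 M

Q₀ = 827.2 vs Keq = 1.7000e+04 ⇒ Q<K, forward
Step 1:
                   B          D          G
  Initial      2.874     0.1903      5.134
  Change     -0.1163    -0.1163     0.1163
  Equil        2.758    0.07404       5.25
  solve Keq expr → x = 0.03875; check Q = 1.7000e+04
Then remove 2.055 M of G.
Step 2:
                   B          D          G
  Initial      2.758    0.07404      3.195
  Change    -0.02812   -0.02812    0.02812
  Equil         2.73    0.04593      3.223
  solve Keq expr → x = 0.009372; check Q = 1.7000e+04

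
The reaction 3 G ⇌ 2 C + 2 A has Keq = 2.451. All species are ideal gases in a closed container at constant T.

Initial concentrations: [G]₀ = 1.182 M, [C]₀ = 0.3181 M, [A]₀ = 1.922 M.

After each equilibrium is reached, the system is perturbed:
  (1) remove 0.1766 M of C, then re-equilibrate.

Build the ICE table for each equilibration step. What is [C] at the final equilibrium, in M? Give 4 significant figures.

[C]_eq = 0.4414 M

Q₀ = 0.2264 vs Keq = 2.451 ⇒ Q<K, forward
Step 1:
                  G         C         A
  I           1.182    0.3181     1.922
  C         -0.3499    0.2333    0.2333
  E          0.8321    0.5514     2.155
  solve Keq expr → x = 0.1166; check Q = 2.451
Then remove 0.1766 M of C.
Step 2:
                  G         C         A
  I          0.8321    0.3748     2.155
  C        -0.09996   0.06664   0.06664
  E          0.7321    0.4414     2.222
  solve Keq expr → x = 0.03332; check Q = 2.451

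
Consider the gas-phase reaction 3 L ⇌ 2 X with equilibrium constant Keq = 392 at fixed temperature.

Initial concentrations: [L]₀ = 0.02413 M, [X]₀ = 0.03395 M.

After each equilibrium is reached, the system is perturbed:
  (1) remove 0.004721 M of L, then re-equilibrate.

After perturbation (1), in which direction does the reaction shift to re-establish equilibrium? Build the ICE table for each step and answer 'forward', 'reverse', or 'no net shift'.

Direction: reverse

Q₀ = 82.04 vs Keq = 392 ⇒ Q<K, forward
Step 1:
                    L           X
  Initial     0.02413     0.03395
  Change    -0.008289    0.005526
  Equil       0.01584     0.03948
  solve Keq expr → x = 0.002763; check Q = 392
Then remove 0.004721 M of L.
Step 2:
                    L           X
  Initial     0.01112     0.03948
  Change     0.003999   -0.002666
  Equil       0.01512     0.03681
  solve Keq expr → x = -0.001333; check Q = 392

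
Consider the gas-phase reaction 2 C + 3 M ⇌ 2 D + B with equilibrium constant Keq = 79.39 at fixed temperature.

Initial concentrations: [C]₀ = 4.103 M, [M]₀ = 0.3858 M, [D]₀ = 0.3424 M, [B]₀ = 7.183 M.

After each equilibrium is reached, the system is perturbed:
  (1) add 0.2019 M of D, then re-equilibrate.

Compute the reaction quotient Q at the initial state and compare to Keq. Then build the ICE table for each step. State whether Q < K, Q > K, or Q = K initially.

Q₀ = 0.8711; Q < K (proceeds forward)

Q₀ = 0.8711 vs Keq = 79.39 ⇒ Q<K, forward
Step 1:
                   C          M          D          B
  I            4.103     0.3858     0.3424      7.183
  C           -0.179    -0.2684      0.179    0.08948
  E            3.924     0.1174     0.5214      7.272
  solve Keq expr → x = 0.08948; check Q = 79.39
Then add 0.2019 M of D.
Step 2:
                   C          M          D          B
  I            3.924     0.1174     0.7233      7.272
  C          0.01721    0.02582   -0.01721  -0.008607
  E            3.941     0.1432      0.706      7.264
  solve Keq expr → x = -0.008607; check Q = 79.39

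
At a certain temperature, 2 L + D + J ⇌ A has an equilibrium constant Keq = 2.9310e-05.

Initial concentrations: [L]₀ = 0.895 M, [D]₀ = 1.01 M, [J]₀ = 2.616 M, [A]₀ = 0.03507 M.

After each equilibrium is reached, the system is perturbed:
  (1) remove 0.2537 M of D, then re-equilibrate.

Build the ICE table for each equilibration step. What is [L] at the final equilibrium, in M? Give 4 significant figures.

[L]_eq = 0.965 M

Q₀ = 0.01657 vs Keq = 2.9310e-05 ⇒ Q>K, reverse
Step 1:
                  L         D         J         A
  I           0.895      1.01     2.616   0.03507
  C         0.06999   0.03499   0.03499  -0.03499
  E           0.965     1.045     2.651 7.5611e-05
  solve Keq expr → x = -0.03499; check Q = 2.9310e-05
Then remove 0.2537 M of D.
Step 2:
                  L         D         J         A
  I           0.965    0.7913     2.651 7.5611e-05
  C       3.6701e-05 1.8350e-05 1.8350e-05 -1.8350e-05
  E           0.965    0.7913     2.651 5.7260e-05
  solve Keq expr → x = -1.8350e-05; check Q = 2.9310e-05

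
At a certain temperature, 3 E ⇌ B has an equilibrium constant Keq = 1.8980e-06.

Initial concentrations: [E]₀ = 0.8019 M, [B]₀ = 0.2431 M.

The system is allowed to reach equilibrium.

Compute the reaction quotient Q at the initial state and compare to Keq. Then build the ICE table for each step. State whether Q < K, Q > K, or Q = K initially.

Q₀ = 0.4714; Q > K (proceeds reverse)

Q₀ = 0.4714 vs Keq = 1.8980e-06 ⇒ Q>K, reverse
Step 1:
                  E         B
  Initial    0.8019    0.2431
  Change     0.7293   -0.2431
  Equil       1.531 6.8136e-06
  solve Keq expr → x = -0.2431; check Q = 1.8980e-06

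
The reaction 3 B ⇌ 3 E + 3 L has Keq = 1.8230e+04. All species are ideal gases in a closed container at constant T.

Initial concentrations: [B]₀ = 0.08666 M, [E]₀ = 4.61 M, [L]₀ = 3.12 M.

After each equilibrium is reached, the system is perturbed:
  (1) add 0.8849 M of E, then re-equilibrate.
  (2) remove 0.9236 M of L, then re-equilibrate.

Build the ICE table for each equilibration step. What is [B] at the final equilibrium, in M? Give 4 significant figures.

[B]_eq = 0.3769 M

Q₀ = 4.5720e+06 vs Keq = 1.8230e+04 ⇒ Q>K, reverse
Step 1:
                    B           E           L
  I           0.08666        4.61        3.12
  C            0.3592     -0.3592     -0.3592
  E            0.4459       4.251       2.761
  solve Keq expr → x = -0.1197; check Q = 1.8230e+04
Then add 0.8849 M of E.
Step 2:
                    B           E           L
  I            0.4459       5.136       2.761
  C           0.07155    -0.07155    -0.07155
  E            0.5174       5.064       2.689
  solve Keq expr → x = -0.02385; check Q = 1.8230e+04
Then remove 0.9236 M of L.
Step 3:
                    B           E           L
  I            0.5174       5.064       1.766
  C           -0.1405      0.1405      0.1405
  E            0.3769       5.205       1.906
  solve Keq expr → x = 0.04683; check Q = 1.8230e+04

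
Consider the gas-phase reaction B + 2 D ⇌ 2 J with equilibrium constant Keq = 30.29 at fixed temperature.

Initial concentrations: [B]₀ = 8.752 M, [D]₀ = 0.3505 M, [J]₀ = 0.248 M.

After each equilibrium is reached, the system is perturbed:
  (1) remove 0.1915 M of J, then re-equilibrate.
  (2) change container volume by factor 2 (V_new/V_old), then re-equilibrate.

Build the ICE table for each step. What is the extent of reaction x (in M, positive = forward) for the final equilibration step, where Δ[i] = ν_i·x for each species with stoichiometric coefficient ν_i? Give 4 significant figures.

x = -0.00226 M

Q₀ = 0.0572 vs Keq = 30.29 ⇒ Q<K, forward
Step 1:
                    B           D           J
  Initial       8.752      0.3505       0.248
  Change      -0.1578     -0.3156      0.3156
  Equil         8.594     0.03493      0.5636
  solve Keq expr → x = 0.1578; check Q = 30.29
Then remove 0.1915 M of J.
Step 2:
                    B           D           J
  Initial       8.594     0.03493      0.3721
  Change    -0.005585    -0.01117     0.01117
  Equil         8.589     0.02376      0.3832
  solve Keq expr → x = 0.005585; check Q = 30.29
Then change container volume by factor 2 (V_new/V_old).
Step 3:
                    B           D           J
  Initial       4.294     0.01188      0.1916
  Change      0.00226     0.00452    -0.00452
  Equil         4.297      0.0164      0.1871
  solve Keq expr → x = -0.00226; check Q = 30.29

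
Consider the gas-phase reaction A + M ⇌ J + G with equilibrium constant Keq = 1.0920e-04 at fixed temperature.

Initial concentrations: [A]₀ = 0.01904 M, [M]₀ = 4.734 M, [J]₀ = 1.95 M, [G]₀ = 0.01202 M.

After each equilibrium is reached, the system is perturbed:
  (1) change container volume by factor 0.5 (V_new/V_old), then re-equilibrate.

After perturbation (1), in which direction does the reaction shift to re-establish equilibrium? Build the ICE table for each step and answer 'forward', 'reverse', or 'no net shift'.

Direction: no net shift

Q₀ = 0.26 vs Keq = 1.0920e-04 ⇒ Q>K, reverse
Step 1:
                  A         M         J         G
  Initial   0.01904     4.734      1.95   0.01202
  Change    0.01201   0.01201  -0.01201  -0.01201
  Equil     0.03105     4.746     1.938 8.3040e-06
  solve Keq expr → x = -0.01201; check Q = 1.0920e-04
Then change container volume by factor 0.5 (V_new/V_old).
Step 2:
                  A         M         J         G
  Initial    0.0621     9.492     3.876 1.6608e-05
  Change          0         0         0         0
  Equil      0.0621     9.492     3.876 1.6608e-05
  solve Keq expr → x = 0; check Q = 1.0920e-04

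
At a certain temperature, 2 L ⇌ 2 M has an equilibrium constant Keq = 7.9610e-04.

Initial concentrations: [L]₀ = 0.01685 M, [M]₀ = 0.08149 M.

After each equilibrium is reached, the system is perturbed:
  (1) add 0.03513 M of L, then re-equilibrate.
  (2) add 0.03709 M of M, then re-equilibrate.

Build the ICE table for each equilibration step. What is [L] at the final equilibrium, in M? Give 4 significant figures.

[L]_eq = 0.1659 M

Q₀ = 23.39 vs Keq = 7.9610e-04 ⇒ Q>K, reverse
Step 1:
                    L           M
  Initial     0.01685     0.08149
  Change      0.07879    -0.07879
  Equil       0.09564    0.002699
  solve Keq expr → x = -0.0394; check Q = 7.9610e-04
Then add 0.03513 M of L.
Step 2:
                    L           M
  Initial      0.1308    0.002699
  Change  -9.6400e-04  9.6400e-04
  Equil        0.1298    0.003663
  solve Keq expr → x = 4.8200e-04; check Q = 7.9610e-04
Then add 0.03709 M of M.
Step 3:
                    L           M
  Initial      0.1298     0.04075
  Change      0.03607    -0.03607
  Equil        0.1659     0.00468
  solve Keq expr → x = -0.01804; check Q = 7.9610e-04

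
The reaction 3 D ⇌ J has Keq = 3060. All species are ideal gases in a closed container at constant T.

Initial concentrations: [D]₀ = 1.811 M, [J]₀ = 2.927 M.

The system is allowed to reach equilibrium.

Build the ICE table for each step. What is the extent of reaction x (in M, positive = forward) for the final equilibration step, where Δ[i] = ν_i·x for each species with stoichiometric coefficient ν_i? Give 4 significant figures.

x = 0.5688 M

Q₀ = 0.4928 vs Keq = 3060 ⇒ Q<K, forward
Step 1:
                   D          J
  I            1.811      2.927
  C           -1.706     0.5688
  E           0.1045      3.496
  solve Keq expr → x = 0.5688; check Q = 3060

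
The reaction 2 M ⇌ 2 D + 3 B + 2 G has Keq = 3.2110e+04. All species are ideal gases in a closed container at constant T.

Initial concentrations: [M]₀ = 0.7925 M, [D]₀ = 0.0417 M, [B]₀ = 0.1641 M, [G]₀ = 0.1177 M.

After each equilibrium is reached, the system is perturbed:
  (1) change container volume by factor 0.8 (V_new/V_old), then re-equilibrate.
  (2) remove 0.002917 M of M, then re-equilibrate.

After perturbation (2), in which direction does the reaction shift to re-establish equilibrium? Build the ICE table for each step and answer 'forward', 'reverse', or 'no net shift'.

Q₀ = 1.6949e-07 vs Keq = 3.2110e+04 ⇒ Q<K, forward
Step 1:
                  M         D         B         G
  Initial    0.7925    0.0417    0.1641    0.1177
  Change     -0.786     0.786     1.179     0.786
  Equil    0.006497    0.8277     1.343    0.9037
  solve Keq expr → x = 0.393; check Q = 3.2110e+04
Then change container volume by factor 0.8 (V_new/V_old).
Step 2:
                  M         D         B         G
  Initial  0.008122     1.035     1.679      1.13
  Change   0.005805 -0.005805 -0.008708 -0.005805
  Equil     0.01393     1.029      1.67     1.124
  solve Keq expr → x = -0.002903; check Q = 3.2110e+04
Then remove 0.002917 M of M.
Step 3:
                  M         D         B         G
  Initial   0.01101     1.029      1.67     1.124
  Change   0.002793 -0.002793 -0.004189 -0.002793
  Equil      0.0138     1.026     1.666     1.121
  solve Keq expr → x = -0.001396; check Q = 3.2110e+04

Direction: reverse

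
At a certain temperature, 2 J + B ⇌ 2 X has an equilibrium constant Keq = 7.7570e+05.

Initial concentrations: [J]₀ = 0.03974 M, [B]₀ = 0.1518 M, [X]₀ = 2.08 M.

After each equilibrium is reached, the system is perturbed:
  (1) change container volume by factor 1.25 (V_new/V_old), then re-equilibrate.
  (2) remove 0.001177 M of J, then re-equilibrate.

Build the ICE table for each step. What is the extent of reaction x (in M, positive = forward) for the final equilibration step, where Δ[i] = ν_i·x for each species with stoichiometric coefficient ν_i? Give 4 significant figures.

Q₀ = 1.8047e+04 vs Keq = 7.7570e+05 ⇒ Q<K, forward
Step 1:
                  J         B         X
  init      0.03974    0.1518      2.08
  Δ        -0.03321  -0.01661   0.03321
  eq       0.006526    0.1352     2.113
  solve Keq expr → x = 0.01661; check Q = 7.7570e+05
Then change container volume by factor 1.25 (V_new/V_old).
Step 2:
                  J         B         X
  init      0.00522    0.1082     1.691
  Δ       6.0595e-04 3.0297e-04 -6.0595e-04
  eq       0.005826    0.1085      1.69
  solve Keq expr → x = -3.0297e-04; check Q = 7.7570e+05
Then remove 0.001177 M of J.
Step 3:
                  J         B         X
  init     0.004649    0.1085      1.69
  Δ        0.001158 5.7877e-04 -0.001158
  eq       0.005807     0.109     1.689
  solve Keq expr → x = -5.7877e-04; check Q = 7.7570e+05

x = -5.7877e-04 M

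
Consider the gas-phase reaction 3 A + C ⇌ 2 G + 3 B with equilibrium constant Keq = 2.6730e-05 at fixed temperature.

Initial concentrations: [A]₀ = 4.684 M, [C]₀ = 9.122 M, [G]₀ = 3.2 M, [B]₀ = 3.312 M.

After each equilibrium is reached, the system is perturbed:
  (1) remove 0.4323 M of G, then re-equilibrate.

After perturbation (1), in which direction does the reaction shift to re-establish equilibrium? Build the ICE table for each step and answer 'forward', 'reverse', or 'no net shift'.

Q₀ = 0.3969 vs Keq = 2.6730e-05 ⇒ Q>K, reverse
Step 1:
                    A           C           G           B
  I             4.684       9.122         3.2       3.312
  C             2.895      0.9649       -1.93      -2.895
  E             7.579       10.09        1.27      0.4174
  solve Keq expr → x = -0.9649; check Q = 2.6730e-05
Then remove 0.4323 M of G.
Step 2:
                    A           C           G           B
  I             7.579       10.09       0.838      0.4174
  C          -0.09889    -0.03296     0.06593     0.09889
  E              7.48       10.05      0.9039      0.5163
  solve Keq expr → x = 0.03296; check Q = 2.6730e-05

Direction: forward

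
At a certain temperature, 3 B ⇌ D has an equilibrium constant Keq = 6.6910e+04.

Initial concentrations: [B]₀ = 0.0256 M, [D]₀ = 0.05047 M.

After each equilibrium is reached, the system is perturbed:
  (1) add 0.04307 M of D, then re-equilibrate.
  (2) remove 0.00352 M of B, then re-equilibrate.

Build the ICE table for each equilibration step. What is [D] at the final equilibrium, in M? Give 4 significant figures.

Q₀ = 3008 vs Keq = 6.6910e+04 ⇒ Q<K, forward
Step 1:
                  B         D
  Initial    0.0256   0.05047
  Change   -0.01618  0.005395
  Equil    0.009416   0.05586
  solve Keq expr → x = 0.005395; check Q = 6.6910e+04
Then add 0.04307 M of D.
Step 2:
                  B         D
  Initial  0.009416   0.09893
  Change   0.001951 -6.5038e-04
  Equil     0.01137   0.09828
  solve Keq expr → x = -6.5038e-04; check Q = 6.6910e+04
Then remove 0.00352 M of B.
Step 3:
                  B         D
  Initial  0.007847   0.09828
  Change   0.003475 -0.001158
  Equil     0.01132   0.09713
  solve Keq expr → x = -0.001158; check Q = 6.6910e+04

[D]_eq = 0.09713 M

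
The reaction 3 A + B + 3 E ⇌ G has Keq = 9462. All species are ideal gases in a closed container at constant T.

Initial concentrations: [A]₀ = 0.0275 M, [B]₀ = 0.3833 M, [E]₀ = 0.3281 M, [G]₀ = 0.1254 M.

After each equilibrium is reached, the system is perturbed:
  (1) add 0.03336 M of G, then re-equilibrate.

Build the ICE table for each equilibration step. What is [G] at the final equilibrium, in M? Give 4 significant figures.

Q₀ = 4.4539e+05 vs Keq = 9462 ⇒ Q>K, reverse
Step 1:
                  A         B         E         G
  init       0.0275    0.3833    0.3281    0.1254
  Δ         0.05266   0.01755   0.05266  -0.01755
  eq        0.08016    0.4009    0.3808    0.1078
  solve Keq expr → x = -0.01755; check Q = 9462
Then add 0.03336 M of G.
Step 2:
                  A         B         E         G
  init      0.08016    0.4009    0.3808    0.1412
  Δ        0.005713  0.001904  0.005713 -0.001904
  eq        0.08587    0.4028    0.3865    0.1393
  solve Keq expr → x = -0.001904; check Q = 9462

[G]_eq = 0.1393 M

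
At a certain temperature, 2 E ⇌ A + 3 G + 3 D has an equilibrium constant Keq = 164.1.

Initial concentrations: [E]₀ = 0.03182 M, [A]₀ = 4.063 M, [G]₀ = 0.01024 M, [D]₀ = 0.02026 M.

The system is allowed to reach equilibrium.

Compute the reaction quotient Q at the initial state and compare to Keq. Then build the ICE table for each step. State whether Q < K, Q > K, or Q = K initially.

Q₀ = 3.5831e-08 vs Keq = 164.1 ⇒ Q<K, forward
Step 1:
                   E          A          G          D
  I          0.03182      4.063    0.01024    0.02026
  C         -0.03178    0.01589    0.04767    0.04767
  E       3.8902e-05      4.079    0.05791    0.06793
  solve Keq expr → x = 0.01589; check Q = 164.1

Q₀ = 3.5831e-08; Q < K (proceeds forward)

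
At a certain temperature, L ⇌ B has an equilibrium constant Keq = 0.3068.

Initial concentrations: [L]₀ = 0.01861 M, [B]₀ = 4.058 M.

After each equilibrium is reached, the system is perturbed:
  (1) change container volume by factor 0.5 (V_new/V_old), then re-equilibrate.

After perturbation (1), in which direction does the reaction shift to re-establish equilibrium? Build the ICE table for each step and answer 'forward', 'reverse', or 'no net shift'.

Direction: no net shift

Q₀ = 218.1 vs Keq = 0.3068 ⇒ Q>K, reverse
Step 1:
                   L          B
  init       0.01861      4.058
  Δ            3.101     -3.101
  eq            3.12     0.9571
  solve Keq expr → x = -3.101; check Q = 0.3068
Then change container volume by factor 0.5 (V_new/V_old).
Step 2:
                   L          B
  init         6.239      1.914
  Δ                0          0
  eq           6.239      1.914
  solve Keq expr → x = 0; check Q = 0.3068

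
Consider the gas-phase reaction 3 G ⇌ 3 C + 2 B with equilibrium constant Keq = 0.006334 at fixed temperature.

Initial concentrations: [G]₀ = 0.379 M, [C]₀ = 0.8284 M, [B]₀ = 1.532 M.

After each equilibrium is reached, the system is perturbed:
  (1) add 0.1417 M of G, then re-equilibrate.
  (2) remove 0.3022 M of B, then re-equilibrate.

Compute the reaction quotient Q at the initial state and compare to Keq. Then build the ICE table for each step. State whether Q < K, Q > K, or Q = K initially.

Q₀ = 24.51; Q > K (proceeds reverse)

Q₀ = 24.51 vs Keq = 0.006334 ⇒ Q>K, reverse
Step 1:
                   G          C          B
  Initial      0.379     0.8284      1.532
  Change      0.6497    -0.6497    -0.4331
  Equil        1.029     0.1787      1.099
  solve Keq expr → x = -0.2166; check Q = 0.006334
Then add 0.1417 M of G.
Step 2:
                   G          C          B
  Initial       1.17     0.1787      1.099
  Change    -0.01964    0.01964    0.01309
  Equil        1.151     0.1984      1.112
  solve Keq expr → x = 0.006545; check Q = 0.006334
Then remove 0.3022 M of B.
Step 3:
                   G          C          B
  Initial      1.151     0.1984     0.8098
  Change    -0.03484    0.03484    0.02323
  Equil        1.116     0.2332      0.833
  solve Keq expr → x = 0.01161; check Q = 0.006334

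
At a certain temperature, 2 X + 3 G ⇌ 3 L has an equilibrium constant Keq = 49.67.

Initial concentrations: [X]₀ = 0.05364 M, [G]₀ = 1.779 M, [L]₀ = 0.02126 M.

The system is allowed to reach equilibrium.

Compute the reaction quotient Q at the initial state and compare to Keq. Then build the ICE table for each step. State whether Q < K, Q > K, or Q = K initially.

Q₀ = 5.9318e-04 vs Keq = 49.67 ⇒ Q<K, forward
Step 1:
                    X           G           L
  init        0.05364       1.779     0.02126
  Δ          -0.05166    -0.07748     0.07748
  eq         0.001984       1.702     0.09874
  solve Keq expr → x = 0.02583; check Q = 49.67

Q₀ = 5.9318e-04; Q < K (proceeds forward)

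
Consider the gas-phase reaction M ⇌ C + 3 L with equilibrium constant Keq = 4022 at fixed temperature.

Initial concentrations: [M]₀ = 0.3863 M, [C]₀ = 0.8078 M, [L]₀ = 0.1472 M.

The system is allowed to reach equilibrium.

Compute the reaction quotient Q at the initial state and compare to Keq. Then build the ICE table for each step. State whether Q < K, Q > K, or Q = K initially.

Q₀ = 0.00667 vs Keq = 4022 ⇒ Q<K, forward
Step 1:
                    M           C           L
  I            0.3863      0.8078      0.1472
  C           -0.3856      0.3856       1.157
  E        6.5814e-04       1.193       1.304
  solve Keq expr → x = 0.3856; check Q = 4022

Q₀ = 0.00667; Q < K (proceeds forward)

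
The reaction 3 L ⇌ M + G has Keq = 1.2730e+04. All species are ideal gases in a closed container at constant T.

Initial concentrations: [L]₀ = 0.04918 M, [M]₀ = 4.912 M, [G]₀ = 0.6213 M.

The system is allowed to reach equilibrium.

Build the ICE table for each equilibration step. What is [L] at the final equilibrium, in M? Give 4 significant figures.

Q₀ = 2.5656e+04 vs Keq = 1.2730e+04 ⇒ Q>K, reverse
Step 1:
                    L           M           G
  Initial     0.04918       4.912      0.6213
  Change      0.01278   -0.004261   -0.004261
  Equil       0.06196       4.908       0.617
  solve Keq expr → x = -0.004261; check Q = 1.2730e+04

[L]_eq = 0.06196 M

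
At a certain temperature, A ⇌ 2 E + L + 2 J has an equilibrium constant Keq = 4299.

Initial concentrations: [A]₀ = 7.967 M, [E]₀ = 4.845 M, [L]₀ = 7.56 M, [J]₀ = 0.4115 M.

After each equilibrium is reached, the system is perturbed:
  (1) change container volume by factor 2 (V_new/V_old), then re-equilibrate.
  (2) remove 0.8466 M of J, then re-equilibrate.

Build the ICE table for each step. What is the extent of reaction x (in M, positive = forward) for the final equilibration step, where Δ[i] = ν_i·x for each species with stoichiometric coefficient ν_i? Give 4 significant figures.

Q₀ = 3.772 vs Keq = 4299 ⇒ Q<K, forward
Step 1:
                    A           E           L           J
  Initial       7.967       4.845        7.56      0.4115
  Change       -2.366       4.732       2.366       4.732
  Equil         5.601       9.577       9.926       5.143
  solve Keq expr → x = 2.366; check Q = 4299
Then change container volume by factor 2 (V_new/V_old).
Step 2:
                    A           E           L           J
  Initial       2.801       4.788       4.963       2.572
  Change       -1.138       2.275       1.138       2.275
  Equil         1.663       7.063         6.1       4.847
  solve Keq expr → x = 1.138; check Q = 4299
Then remove 0.8466 M of J.
Step 3:
                    A           E           L           J
  Initial       1.663       7.063         6.1           4
  Change      -0.1663      0.3325      0.1663      0.3325
  Equil         1.497       7.396       6.267       4.333
  solve Keq expr → x = 0.1663; check Q = 4299

x = 0.1663 M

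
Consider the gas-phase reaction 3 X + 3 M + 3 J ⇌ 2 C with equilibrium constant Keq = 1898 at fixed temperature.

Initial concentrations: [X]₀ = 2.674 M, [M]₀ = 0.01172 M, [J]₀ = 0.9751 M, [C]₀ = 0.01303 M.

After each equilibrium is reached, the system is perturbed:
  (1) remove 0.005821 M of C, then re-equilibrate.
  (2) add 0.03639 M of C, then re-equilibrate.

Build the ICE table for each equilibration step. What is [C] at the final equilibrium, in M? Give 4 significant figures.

[C]_eq = 0.04863 M

Q₀ = 5.949 vs Keq = 1898 ⇒ Q<K, forward
Step 1:
                   X          M          J          C
  init         2.674    0.01172     0.9751    0.01303
  Δ        -0.009459  -0.009459  -0.009459   0.006306
  eq           2.665   0.002261     0.9656    0.01934
  solve Keq expr → x = 0.003153; check Q = 1898
Then remove 0.005821 M of C.
Step 2:
                   X          M          J          C
  init         2.665   0.002261     0.9656    0.01351
  Δ       -4.5277e-04 -4.5277e-04 -4.5277e-04 3.0185e-04
  eq           2.664   0.001809     0.9652    0.01382
  solve Keq expr → x = 1.5092e-04; check Q = 1898
Then add 0.03639 M of C.
Step 3:
                   X          M          J          C
  init         2.664   0.001809     0.9652    0.05021
  Δ         0.002362   0.002362   0.002362  -0.001575
  eq           2.666   0.004171     0.9676    0.04863
  solve Keq expr → x = -7.8747e-04; check Q = 1898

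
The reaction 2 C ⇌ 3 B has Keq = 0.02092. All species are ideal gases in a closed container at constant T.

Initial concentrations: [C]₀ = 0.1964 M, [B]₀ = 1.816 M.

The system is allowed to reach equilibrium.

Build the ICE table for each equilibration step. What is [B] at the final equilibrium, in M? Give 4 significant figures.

[B]_eq = 0.3111 M

Q₀ = 155.3 vs Keq = 0.02092 ⇒ Q>K, reverse
Step 1:
                  C         B
  init       0.1964     1.816
  Δ           1.003    -1.505
  eq            1.2    0.3111
  solve Keq expr → x = -0.5016; check Q = 0.02092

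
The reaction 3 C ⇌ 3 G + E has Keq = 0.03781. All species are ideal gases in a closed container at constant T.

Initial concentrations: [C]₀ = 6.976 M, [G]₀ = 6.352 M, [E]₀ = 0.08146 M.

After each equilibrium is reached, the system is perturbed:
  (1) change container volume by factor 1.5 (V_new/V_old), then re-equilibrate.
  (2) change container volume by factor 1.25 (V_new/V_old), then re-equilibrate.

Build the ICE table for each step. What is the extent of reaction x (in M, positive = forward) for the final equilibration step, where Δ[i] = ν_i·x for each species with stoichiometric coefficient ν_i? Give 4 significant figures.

Q₀ = 0.0615 vs Keq = 0.03781 ⇒ Q>K, reverse
Step 1:
                  C         G         E
  init        6.976     6.352   0.08146
  Δ         0.08251  -0.08251   -0.0275
  eq          7.059     6.269   0.05396
  solve Keq expr → x = -0.0275; check Q = 0.03781
Then change container volume by factor 1.5 (V_new/V_old).
Step 2:
                  C         G         E
  init        4.706      4.18   0.03597
  Δ        -0.04449   0.04449   0.01483
  eq          4.661     4.224    0.0508
  solve Keq expr → x = 0.01483; check Q = 0.03781
Then change container volume by factor 1.25 (V_new/V_old).
Step 3:
                  C         G         E
  init        3.729     3.379   0.04064
  Δ        -0.02433   0.02433  0.008111
  eq          3.705     3.404   0.04875
  solve Keq expr → x = 0.008111; check Q = 0.03781

x = 0.008111 M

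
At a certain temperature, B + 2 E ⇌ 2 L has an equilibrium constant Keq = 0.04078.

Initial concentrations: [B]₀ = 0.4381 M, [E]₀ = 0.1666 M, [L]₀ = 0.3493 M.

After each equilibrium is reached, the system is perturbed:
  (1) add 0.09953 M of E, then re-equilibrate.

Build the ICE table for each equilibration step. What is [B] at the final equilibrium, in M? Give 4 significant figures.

Q₀ = 10.03 vs Keq = 0.04078 ⇒ Q>K, reverse
Step 1:
                    B           E           L
  Initial      0.4381      0.1666      0.3493
  Change       0.1403      0.2806     -0.2806
  Equil        0.5784      0.4472     0.06868
  solve Keq expr → x = -0.1403; check Q = 0.04078
Then add 0.09953 M of E.
Step 2:
                    B           E           L
  Initial      0.5784      0.5467     0.06868
  Change    -0.006427    -0.01285     0.01285
  Equil         0.572      0.5339     0.08154
  solve Keq expr → x = 0.006427; check Q = 0.04078

[B]_eq = 0.572 M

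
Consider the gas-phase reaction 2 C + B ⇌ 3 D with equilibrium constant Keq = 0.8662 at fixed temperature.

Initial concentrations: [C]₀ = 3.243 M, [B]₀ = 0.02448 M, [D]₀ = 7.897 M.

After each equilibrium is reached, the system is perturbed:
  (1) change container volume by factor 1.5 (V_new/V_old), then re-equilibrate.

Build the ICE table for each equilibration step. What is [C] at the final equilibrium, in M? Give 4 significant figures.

[C]_eq = 4.069 M

Q₀ = 1913 vs Keq = 0.8662 ⇒ Q>K, reverse
Step 1:
                  C         B         D
  I           3.243   0.02448     7.897
  C            2.86      1.43     -4.29
  E           6.103     1.454     3.607
  solve Keq expr → x = -1.43; check Q = 0.8662
Then change container volume by factor 1.5 (V_new/V_old).
Step 2:
                  C         B         D
  I           4.069    0.9697     2.405
  C               0         0         0
  E           4.069    0.9697     2.405
  solve Keq expr → x = 0; check Q = 0.8662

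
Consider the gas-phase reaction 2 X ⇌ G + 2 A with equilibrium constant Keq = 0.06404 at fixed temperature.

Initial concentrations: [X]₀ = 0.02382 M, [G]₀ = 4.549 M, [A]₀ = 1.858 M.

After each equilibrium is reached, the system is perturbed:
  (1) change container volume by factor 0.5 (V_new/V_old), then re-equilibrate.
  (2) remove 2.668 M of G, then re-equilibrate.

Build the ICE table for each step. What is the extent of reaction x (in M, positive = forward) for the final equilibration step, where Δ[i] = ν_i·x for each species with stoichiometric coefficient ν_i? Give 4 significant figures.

x = 0.03529 M

Q₀ = 2.7677e+04 vs Keq = 0.06404 ⇒ Q>K, reverse
Step 1:
                    X           G           A
  Initial     0.02382       4.549       1.858
  Change         1.64       -0.82       -1.64
  Equil         1.664       3.729       0.218
  solve Keq expr → x = -0.82; check Q = 0.06404
Then change container volume by factor 0.5 (V_new/V_old).
Step 2:
                    X           G           A
  Initial       3.328       7.458      0.4361
  Change       0.1158    -0.05788     -0.1158
  Equil         3.443         7.4      0.3203
  solve Keq expr → x = -0.05788; check Q = 0.06404
Then remove 2.668 M of G.
Step 3:
                    X           G           A
  Initial       3.443       4.732      0.3203
  Change     -0.07058     0.03529     0.07058
  Equil         3.373       4.767      0.3909
  solve Keq expr → x = 0.03529; check Q = 0.06404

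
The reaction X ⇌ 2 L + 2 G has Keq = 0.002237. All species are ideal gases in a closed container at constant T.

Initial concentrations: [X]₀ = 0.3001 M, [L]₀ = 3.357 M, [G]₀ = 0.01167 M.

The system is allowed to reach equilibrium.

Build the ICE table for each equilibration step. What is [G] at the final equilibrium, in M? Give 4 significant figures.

Q₀ = 0.005114 vs Keq = 0.002237 ⇒ Q>K, reverse
Step 1:
                   X          L          G
  init        0.3001      3.357    0.01167
  Δ         0.001959  -0.003918  -0.003918
  eq          0.3021      3.353   0.007752
  solve Keq expr → x = -0.001959; check Q = 0.002237

[G]_eq = 0.007752 M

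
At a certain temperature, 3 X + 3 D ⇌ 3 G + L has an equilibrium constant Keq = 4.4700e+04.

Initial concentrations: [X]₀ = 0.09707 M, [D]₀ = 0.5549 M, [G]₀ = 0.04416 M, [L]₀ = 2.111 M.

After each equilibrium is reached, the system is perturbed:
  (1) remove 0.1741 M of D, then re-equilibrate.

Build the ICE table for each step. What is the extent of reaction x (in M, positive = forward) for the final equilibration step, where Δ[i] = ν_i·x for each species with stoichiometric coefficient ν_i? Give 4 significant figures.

x = -0.001707 M

Q₀ = 1.163 vs Keq = 4.4700e+04 ⇒ Q<K, forward
Step 1:
                  X         D         G         L
  Initial   0.09707    0.5549   0.04416     2.111
  Change    -0.0869   -0.0869    0.0869   0.02897
  Equil     0.01017     0.468    0.1311      2.14
  solve Keq expr → x = 0.02897; check Q = 4.4700e+04
Then remove 0.1741 M of D.
Step 2:
                  X         D         G         L
  Initial   0.01017    0.2939    0.1311      2.14
  Change   0.005121  0.005121 -0.005121 -0.001707
  Equil     0.01529     0.299    0.1259     2.138
  solve Keq expr → x = -0.001707; check Q = 4.4700e+04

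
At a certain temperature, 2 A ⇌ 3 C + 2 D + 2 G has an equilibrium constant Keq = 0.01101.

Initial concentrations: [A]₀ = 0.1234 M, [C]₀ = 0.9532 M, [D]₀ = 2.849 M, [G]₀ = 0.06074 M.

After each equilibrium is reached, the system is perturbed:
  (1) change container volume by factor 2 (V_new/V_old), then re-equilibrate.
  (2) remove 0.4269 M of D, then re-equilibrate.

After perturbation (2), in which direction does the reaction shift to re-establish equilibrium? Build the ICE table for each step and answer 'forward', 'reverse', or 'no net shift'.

Direction: forward

Q₀ = 1.703 vs Keq = 0.01101 ⇒ Q>K, reverse
Step 1:
                    A           C           D           G
  Initial      0.1234      0.9532       2.849     0.06074
  Change      0.05266    -0.07899    -0.05266    -0.05266
  Equil        0.1761      0.8742       2.796    0.008082
  solve Keq expr → x = -0.02633; check Q = 0.01101
Then change container volume by factor 2 (V_new/V_old).
Step 2:
                    A           C           D           G
  Initial     0.08803      0.4371       1.398    0.004041
  Change     -0.01378     0.02066     0.01378     0.01378
  Equil       0.07425      0.4578       1.412     0.01782
  solve Keq expr → x = 0.006888; check Q = 0.01101
Then remove 0.4269 M of D.
Step 3:
                    A           C           D           G
  Initial     0.07425      0.4578       0.985     0.01782
  Change    -0.005212    0.007817    0.005212    0.005212
  Equil       0.06904      0.4656      0.9903     0.02303
  solve Keq expr → x = 0.002606; check Q = 0.01101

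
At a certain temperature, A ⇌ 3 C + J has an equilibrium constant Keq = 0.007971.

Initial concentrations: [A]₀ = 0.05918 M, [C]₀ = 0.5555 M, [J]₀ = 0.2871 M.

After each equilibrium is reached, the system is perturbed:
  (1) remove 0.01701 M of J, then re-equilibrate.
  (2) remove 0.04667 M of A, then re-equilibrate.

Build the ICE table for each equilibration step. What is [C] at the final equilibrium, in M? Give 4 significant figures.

Q₀ = 0.8316 vs Keq = 0.007971 ⇒ Q>K, reverse
Step 1:
                    A           C           J
  init        0.05918      0.5555      0.2871
  Δ            0.1176     -0.3529     -0.1176
  eq           0.1768      0.2026      0.1695
  solve Keq expr → x = -0.1176; check Q = 0.007971
Then remove 0.01701 M of J.
Step 2:
                    A           C           J
  init         0.1768      0.2026      0.1525
  Δ         -0.001888    0.005665    0.001888
  eq           0.1749      0.2083      0.1543
  solve Keq expr → x = 0.001888; check Q = 0.007971
Then remove 0.04667 M of A.
Step 3:
                    A           C           J
  init         0.1283      0.2083      0.1543
  Δ          0.005245    -0.01574   -0.005245
  eq           0.1335      0.1925      0.1491
  solve Keq expr → x = -0.005245; check Q = 0.007971

[C]_eq = 0.1925 M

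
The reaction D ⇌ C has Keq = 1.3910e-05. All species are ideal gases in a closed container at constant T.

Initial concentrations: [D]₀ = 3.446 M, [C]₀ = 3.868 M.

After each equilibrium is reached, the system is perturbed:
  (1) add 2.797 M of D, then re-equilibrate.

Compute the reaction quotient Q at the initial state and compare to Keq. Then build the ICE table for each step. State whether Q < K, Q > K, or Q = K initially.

Q₀ = 1.122 vs Keq = 1.3910e-05 ⇒ Q>K, reverse
Step 1:
                   D          C
  Initial      3.446      3.868
  Change       3.868     -3.868
  Equil        7.314 1.0174e-04
  solve Keq expr → x = -3.868; check Q = 1.3910e-05
Then add 2.797 M of D.
Step 2:
                   D          C
  Initial      10.11 1.0174e-04
  Change  -3.8906e-05 3.8906e-05
  Equil        10.11 1.4064e-04
  solve Keq expr → x = 3.8906e-05; check Q = 1.3910e-05

Q₀ = 1.122; Q > K (proceeds reverse)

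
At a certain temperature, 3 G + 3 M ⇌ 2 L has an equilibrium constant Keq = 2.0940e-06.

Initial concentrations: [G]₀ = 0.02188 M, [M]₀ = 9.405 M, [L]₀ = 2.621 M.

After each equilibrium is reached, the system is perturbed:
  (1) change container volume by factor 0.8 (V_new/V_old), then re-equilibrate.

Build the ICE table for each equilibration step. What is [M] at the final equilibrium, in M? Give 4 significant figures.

Q₀ = 788.3 vs Keq = 2.0940e-06 ⇒ Q>K, reverse
Step 1:
                    G           M           L
  init        0.02188       9.405       2.621
  Δ             3.327       3.327      -2.218
  eq            3.349       12.73      0.4029
  solve Keq expr → x = -1.109; check Q = 2.0940e-06
Then change container volume by factor 0.8 (V_new/V_old).
Step 2:
                    G           M           L
  init          4.186       15.92      0.5036
  Δ           -0.2804     -0.2804      0.1869
  eq            3.906       15.63      0.6906
  solve Keq expr → x = 0.09346; check Q = 2.0940e-06

[M]_eq = 15.63 M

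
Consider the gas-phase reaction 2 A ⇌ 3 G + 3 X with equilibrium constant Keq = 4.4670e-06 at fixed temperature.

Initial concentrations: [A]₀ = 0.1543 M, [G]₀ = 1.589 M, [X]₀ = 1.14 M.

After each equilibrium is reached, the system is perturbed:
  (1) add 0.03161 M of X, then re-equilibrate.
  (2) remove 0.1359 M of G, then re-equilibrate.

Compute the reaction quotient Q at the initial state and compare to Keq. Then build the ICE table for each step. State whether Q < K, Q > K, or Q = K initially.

Q₀ = 249.7; Q > K (proceeds reverse)

Q₀ = 249.7 vs Keq = 4.4670e-06 ⇒ Q>K, reverse
Step 1:
                    A           G           X
  init         0.1543       1.589        1.14
  Δ            0.7388      -1.108      -1.108
  eq           0.8931      0.4808     0.03177
  solve Keq expr → x = -0.3694; check Q = 4.4670e-06
Then add 0.03161 M of X.
Step 2:
                    A           G           X
  init         0.8931      0.4808     0.06338
  Δ           0.01938    -0.02908    -0.02908
  eq           0.9125      0.4517      0.0343
  solve Keq expr → x = -0.009692; check Q = 4.4670e-06
Then remove 0.1359 M of G.
Step 3:
                    A           G           X
  init         0.9125      0.3158      0.0343
  Δ         -0.008394     0.01259     0.01259
  eq           0.9041      0.3284     0.04689
  solve Keq expr → x = 0.004197; check Q = 4.4670e-06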